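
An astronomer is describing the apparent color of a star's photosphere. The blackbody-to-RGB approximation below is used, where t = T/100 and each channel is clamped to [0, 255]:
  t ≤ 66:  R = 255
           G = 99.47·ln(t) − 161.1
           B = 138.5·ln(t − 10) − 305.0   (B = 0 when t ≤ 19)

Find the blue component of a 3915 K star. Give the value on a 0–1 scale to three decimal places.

t = 3915/100 = 39.15; the t ≤ 66 branch applies.
B = 138.5·ln(39.15 − 10) − 305.0 = 138.5·ln 29.15 − 305.0 = 138.5·3.3725 − 305.0 = 162.085.
On a 0–1 scale: 162.085/255 = 0.6356 → 0.636.

0.636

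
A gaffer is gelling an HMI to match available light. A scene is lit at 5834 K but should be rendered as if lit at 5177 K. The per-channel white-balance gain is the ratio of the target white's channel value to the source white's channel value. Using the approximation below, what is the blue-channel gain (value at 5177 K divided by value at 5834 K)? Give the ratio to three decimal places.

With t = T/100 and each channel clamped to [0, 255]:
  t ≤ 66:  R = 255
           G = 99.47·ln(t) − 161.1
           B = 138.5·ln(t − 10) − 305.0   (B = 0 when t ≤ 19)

0.913

At 5834 K (t = 58.34):
  B = 138.5·ln(58.34 − 10) − 305.0 = 138.5·ln 48.34 − 305.0 = 138.5·3.8783 − 305.0 = 232.139.
At 5177 K (t = 51.77):
  B = 138.5·ln(51.77 − 10) − 305.0 = 138.5·ln 41.77 − 305.0 = 138.5·3.7322 − 305.0 = 211.907.
Gain = 211.907 / 232.139 = 0.9128 → 0.913.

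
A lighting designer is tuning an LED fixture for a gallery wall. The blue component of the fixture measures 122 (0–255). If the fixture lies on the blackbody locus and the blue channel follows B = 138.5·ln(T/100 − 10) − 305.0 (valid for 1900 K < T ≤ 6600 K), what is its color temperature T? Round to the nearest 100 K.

3200 K

ln(t − 10) = (122 + 305.0) / 138.5 = 3.0830.
t − 10 = e^3.0830 = 21.824, so t = 31.824.
T = 100·t = 3182 K → 3200 K to the nearest 100 K.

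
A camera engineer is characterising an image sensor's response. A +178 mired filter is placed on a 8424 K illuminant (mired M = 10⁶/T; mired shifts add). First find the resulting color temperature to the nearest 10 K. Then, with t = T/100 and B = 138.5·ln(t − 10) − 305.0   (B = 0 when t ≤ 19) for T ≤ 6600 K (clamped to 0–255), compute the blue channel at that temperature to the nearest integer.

M_in = 10⁶/8424 = 118.71; M_out = 118.71 + (+178) = 296.71.
T_out = 10⁶/296.71 = 3370.3 K → 3370 K; t = 33.7.
B = 138.5·ln(33.7 − 10) − 305.0 = 138.5·ln 23.7 − 305.0 = 138.5·3.1655 − 305.0 = 133.418.
Rounded: 133.

133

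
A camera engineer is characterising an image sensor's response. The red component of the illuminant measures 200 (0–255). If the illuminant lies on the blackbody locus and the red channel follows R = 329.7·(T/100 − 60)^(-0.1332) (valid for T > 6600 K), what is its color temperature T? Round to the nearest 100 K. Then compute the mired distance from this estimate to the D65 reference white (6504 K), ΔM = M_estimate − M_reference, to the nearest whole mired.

(t − 60)^(-0.1332) = 200/329.7 = 0.60661.
t − 60 = 0.60661^(1/-0.1332) = 0.60661^(-7.508) = 42.638, so t = 102.638.
T = 100·t = 10264 K → 10300 K to the nearest 100 K.
M_estimate = 10⁶/10300 = 97.09; M_reference = 10⁶/6504 = 153.75.
ΔM = 97.09 − 153.75 = -56.66 → -57 mireds.

-57 mireds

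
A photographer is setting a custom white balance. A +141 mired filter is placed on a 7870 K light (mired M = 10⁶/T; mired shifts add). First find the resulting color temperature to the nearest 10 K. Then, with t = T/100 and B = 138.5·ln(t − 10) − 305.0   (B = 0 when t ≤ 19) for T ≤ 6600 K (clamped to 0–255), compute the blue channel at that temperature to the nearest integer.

153

M_in = 10⁶/7870 = 127.06; M_out = 127.06 + (+141) = 268.06.
T_out = 10⁶/268.06 = 3730.4 K → 3730 K; t = 37.3.
B = 138.5·ln(37.3 − 10) − 305.0 = 138.5·ln 27.3 − 305.0 = 138.5·3.3069 − 305.0 = 153.004.
Rounded: 153.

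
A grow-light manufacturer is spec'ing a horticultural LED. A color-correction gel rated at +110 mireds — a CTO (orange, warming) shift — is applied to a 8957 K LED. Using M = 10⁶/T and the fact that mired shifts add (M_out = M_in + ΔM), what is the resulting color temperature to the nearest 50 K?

M_in = 10⁶/8957 = 111.64 mireds.
M_out = 111.64 + (+110) = 221.64 mireds.
T_out = 10⁶/221.64 = 4511.7 K → 4500 K.

4500 K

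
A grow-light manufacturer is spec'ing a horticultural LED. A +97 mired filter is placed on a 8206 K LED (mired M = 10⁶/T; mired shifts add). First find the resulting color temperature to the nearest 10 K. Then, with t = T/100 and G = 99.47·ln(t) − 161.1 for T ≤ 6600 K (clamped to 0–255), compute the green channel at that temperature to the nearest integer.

219

M_in = 10⁶/8206 = 121.86; M_out = 121.86 + (+97) = 218.86.
T_out = 10⁶/218.86 = 4569.1 K → 4570 K; t = 45.7.
G = 99.47·ln 45.7 − 161.1 = 99.47·3.8221 − 161.1 = 219.084.
Rounded: 219.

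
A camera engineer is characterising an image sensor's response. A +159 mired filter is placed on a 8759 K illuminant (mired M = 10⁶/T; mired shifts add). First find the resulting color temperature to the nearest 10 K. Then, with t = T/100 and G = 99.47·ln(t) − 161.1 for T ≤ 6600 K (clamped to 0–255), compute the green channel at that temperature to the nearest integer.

197

M_in = 10⁶/8759 = 114.17; M_out = 114.17 + (+159) = 273.17.
T_out = 10⁶/273.17 = 3660.7 K → 3660 K; t = 36.6.
G = 99.47·ln 36.6 − 161.1 = 99.47·3.6000 − 161.1 = 196.997.
Rounded: 197.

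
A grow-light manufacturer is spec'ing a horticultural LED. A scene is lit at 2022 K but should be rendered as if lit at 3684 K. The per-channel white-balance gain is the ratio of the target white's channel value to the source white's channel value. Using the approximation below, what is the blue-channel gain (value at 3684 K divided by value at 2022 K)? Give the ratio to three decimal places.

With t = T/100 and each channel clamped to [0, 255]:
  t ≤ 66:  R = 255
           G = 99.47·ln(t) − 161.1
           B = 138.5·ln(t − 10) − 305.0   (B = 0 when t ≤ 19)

At 2022 K (t = 20.22):
  B = 138.5·ln(20.22 − 10) − 305.0 = 138.5·ln 10.22 − 305.0 = 138.5·2.3243 − 305.0 = 16.922.
At 3684 K (t = 36.84):
  B = 138.5·ln(36.84 − 10) − 305.0 = 138.5·ln 26.84 − 305.0 = 138.5·3.2899 − 305.0 = 150.650.
Gain = 150.650 / 16.922 = 8.9026 → 8.903.

8.903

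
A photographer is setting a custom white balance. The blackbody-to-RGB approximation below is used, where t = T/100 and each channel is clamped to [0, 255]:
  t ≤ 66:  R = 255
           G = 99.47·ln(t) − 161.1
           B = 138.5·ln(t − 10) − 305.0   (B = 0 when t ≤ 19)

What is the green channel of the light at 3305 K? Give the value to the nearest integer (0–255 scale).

t = 3305/100 = 33.05; the t ≤ 66 branch applies.
G = 99.47·ln 33.05 − 161.1 = 99.47·3.4980 − 161.1 = 186.848.
Rounded: 187.

187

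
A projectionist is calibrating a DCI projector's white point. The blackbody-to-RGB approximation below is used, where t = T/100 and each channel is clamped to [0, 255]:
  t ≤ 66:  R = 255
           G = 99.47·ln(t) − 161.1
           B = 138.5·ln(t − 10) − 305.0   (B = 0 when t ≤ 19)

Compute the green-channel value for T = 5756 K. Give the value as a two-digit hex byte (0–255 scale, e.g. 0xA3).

t = 5756/100 = 57.56; the t ≤ 66 branch applies.
G = 99.47·ln 57.56 − 161.1 = 99.47·4.0528 − 161.1 = 242.035.
Rounded: 242; in hex, 0xF2.

0xF2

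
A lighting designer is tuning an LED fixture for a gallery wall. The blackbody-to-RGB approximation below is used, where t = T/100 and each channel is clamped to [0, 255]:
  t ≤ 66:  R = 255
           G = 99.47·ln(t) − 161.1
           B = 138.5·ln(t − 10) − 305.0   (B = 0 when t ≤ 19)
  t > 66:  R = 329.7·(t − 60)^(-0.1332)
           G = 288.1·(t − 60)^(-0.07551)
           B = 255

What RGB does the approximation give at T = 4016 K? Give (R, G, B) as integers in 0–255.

(255, 206, 167)

t = 4016/100 = 40.16; the t ≤ 66 branch applies.
R = 255 by definition for t ≤ 66.
G = 99.47·ln 40.16 − 161.1 = 99.47·3.6929 − 161.1 = 206.230.
B = 138.5·ln(40.16 − 10) − 305.0 = 138.5·ln 30.16 − 305.0 = 138.5·3.4065 − 305.0 = 166.803.
Rounded: (255, 206, 167).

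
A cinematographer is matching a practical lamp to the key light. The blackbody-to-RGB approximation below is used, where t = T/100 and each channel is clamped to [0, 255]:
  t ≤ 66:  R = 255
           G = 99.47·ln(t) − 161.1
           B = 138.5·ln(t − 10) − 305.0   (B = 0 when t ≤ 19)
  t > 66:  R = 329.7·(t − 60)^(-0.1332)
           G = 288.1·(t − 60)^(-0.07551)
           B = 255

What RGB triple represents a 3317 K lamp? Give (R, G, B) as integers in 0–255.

(255, 187, 130)

t = 3317/100 = 33.17; the t ≤ 66 branch applies.
R = 255 by definition for t ≤ 66.
G = 99.47·ln 33.17 − 161.1 = 99.47·3.5016 − 161.1 = 187.209.
B = 138.5·ln(33.17 − 10) − 305.0 = 138.5·ln 23.17 − 305.0 = 138.5·3.1429 − 305.0 = 130.286.
Rounded: (255, 187, 130).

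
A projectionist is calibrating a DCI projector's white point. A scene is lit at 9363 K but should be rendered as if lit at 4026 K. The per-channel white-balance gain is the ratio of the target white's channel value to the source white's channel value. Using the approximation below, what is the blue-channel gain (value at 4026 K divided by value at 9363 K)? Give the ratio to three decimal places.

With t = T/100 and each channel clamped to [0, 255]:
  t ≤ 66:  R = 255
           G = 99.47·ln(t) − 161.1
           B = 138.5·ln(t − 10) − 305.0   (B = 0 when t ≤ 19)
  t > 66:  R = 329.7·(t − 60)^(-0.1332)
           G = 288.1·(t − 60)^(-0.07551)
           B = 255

At 9363 K (t = 93.63):
  B = 255 by definition for t > 66.
At 4026 K (t = 40.26):
  B = 138.5·ln(40.26 − 10) − 305.0 = 138.5·ln 30.26 − 305.0 = 138.5·3.4098 − 305.0 = 167.261.
Gain = 167.261 / 255.000 = 0.6559 → 0.656.

0.656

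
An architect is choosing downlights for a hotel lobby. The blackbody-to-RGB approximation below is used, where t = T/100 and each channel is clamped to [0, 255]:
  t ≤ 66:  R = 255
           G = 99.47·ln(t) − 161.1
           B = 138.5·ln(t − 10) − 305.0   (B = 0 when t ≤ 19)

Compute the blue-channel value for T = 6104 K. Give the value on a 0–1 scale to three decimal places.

t = 6104/100 = 61.04; the t ≤ 66 branch applies.
B = 138.5·ln(61.04 − 10) − 305.0 = 138.5·ln 51.04 − 305.0 = 138.5·3.9326 − 305.0 = 239.666.
On a 0–1 scale: 239.666/255 = 0.9399 → 0.940.

0.940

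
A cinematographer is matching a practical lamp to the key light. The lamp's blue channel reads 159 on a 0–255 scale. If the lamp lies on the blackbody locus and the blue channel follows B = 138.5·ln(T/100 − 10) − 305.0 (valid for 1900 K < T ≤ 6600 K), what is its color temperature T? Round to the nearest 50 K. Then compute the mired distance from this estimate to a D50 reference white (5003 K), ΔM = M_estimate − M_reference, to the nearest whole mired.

+60 mireds

ln(t − 10) = (159 + 305.0) / 138.5 = 3.3502.
t − 10 = e^3.3502 = 28.508, so t = 38.508.
T = 100·t = 3851 K → 3850 K to the nearest 50 K.
M_estimate = 10⁶/3850 = 259.74; M_reference = 10⁶/5003 = 199.88.
ΔM = 259.74 − 199.88 = 59.86 → +60 mireds.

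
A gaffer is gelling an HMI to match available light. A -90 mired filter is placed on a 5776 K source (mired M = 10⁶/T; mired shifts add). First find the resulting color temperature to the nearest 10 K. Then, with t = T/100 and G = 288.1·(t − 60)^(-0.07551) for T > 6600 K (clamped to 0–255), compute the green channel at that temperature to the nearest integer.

M_in = 10⁶/5776 = 173.13; M_out = 173.13 + (-90) = 83.13.
T_out = 10⁶/83.13 = 12029.3 K → 12030 K; t = 120.3.
G = 288.1·(120.3 − 60)^(-0.07551) = 288.1·60.3^(-0.07551) = 288.1·0.73378 = 211.403.
Rounded: 211.

211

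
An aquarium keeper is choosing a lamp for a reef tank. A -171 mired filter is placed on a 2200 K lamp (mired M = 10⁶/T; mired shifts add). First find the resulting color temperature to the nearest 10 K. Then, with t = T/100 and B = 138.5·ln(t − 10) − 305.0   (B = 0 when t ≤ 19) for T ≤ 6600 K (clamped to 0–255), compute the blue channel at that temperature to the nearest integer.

142

M_in = 10⁶/2200 = 454.55; M_out = 454.55 + (-171) = 283.55.
T_out = 10⁶/283.55 = 3526.8 K → 3530 K; t = 35.3.
B = 138.5·ln(35.3 − 10) − 305.0 = 138.5·ln 25.3 − 305.0 = 138.5·3.2308 − 305.0 = 142.466.
Rounded: 142.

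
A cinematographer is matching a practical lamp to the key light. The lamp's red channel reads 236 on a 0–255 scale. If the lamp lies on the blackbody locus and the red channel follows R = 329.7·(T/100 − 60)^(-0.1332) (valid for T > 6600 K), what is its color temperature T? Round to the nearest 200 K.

7200 K

(t − 60)^(-0.1332) = 236/329.7 = 0.71580.
t − 60 = 0.71580^(1/-0.1332) = 0.71580^(-7.508) = 12.307, so t = 72.307.
T = 100·t = 7231 K → 7200 K to the nearest 200 K.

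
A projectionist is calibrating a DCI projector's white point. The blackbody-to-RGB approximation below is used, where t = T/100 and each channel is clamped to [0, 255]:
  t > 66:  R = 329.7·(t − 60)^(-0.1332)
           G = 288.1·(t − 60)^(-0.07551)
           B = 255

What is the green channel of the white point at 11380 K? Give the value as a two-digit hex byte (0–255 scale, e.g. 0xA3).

t = 11380/100 = 113.8; the t > 66 branch applies.
G = 288.1·(113.8 − 60)^(-0.07551) = 288.1·53.8^(-0.07551) = 288.1·0.74013 = 213.232.
Rounded: 213; in hex, 0xD5.

0xD5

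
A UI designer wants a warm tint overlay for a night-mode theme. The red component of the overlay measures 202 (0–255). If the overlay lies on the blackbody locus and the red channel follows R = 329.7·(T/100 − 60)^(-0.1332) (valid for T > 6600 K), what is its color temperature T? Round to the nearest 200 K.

(t − 60)^(-0.1332) = 202/329.7 = 0.61268.
t − 60 = 0.61268^(1/-0.1332) = 0.61268^(-7.508) = 39.569, so t = 99.569.
T = 100·t = 9957 K → 10000 K to the nearest 200 K.

10000 K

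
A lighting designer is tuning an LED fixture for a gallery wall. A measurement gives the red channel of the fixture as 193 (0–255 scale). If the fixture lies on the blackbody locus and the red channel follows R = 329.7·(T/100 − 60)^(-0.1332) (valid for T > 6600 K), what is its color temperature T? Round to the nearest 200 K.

11600 K

(t − 60)^(-0.1332) = 193/329.7 = 0.58538.
t − 60 = 0.58538^(1/-0.1332) = 0.58538^(-7.508) = 55.713, so t = 115.713.
T = 100·t = 11571 K → 11600 K to the nearest 200 K.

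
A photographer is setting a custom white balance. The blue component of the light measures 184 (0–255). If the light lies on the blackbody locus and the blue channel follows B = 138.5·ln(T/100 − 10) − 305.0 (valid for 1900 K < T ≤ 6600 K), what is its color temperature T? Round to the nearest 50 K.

4400 K

ln(t − 10) = (184 + 305.0) / 138.5 = 3.5307.
t − 10 = e^3.5307 = 34.147, so t = 44.147.
T = 100·t = 4415 K → 4400 K to the nearest 50 K.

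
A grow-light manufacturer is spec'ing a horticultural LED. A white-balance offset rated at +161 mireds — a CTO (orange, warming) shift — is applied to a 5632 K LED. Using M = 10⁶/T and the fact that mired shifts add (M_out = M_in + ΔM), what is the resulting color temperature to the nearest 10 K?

M_in = 10⁶/5632 = 177.56 mireds.
M_out = 177.56 + (+161) = 338.56 mireds.
T_out = 10⁶/338.56 = 2953.7 K → 2950 K.

2950 K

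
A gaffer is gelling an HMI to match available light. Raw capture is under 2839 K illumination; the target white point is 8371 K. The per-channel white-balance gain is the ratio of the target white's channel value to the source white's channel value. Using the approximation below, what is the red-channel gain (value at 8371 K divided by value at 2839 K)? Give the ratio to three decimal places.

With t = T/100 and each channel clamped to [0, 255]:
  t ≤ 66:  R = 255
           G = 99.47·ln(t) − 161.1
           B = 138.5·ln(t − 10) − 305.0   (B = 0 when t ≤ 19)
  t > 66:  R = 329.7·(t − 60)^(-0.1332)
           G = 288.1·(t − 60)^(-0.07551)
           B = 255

0.848

At 2839 K (t = 28.39):
  R = 255 by definition for t ≤ 66.
At 8371 K (t = 83.71):
  R = 329.7·(83.71 − 60)^(-0.1332) = 329.7·23.71^(-0.1332) = 329.7·0.65593 = 216.261.
Gain = 216.261 / 255.000 = 0.8481 → 0.848.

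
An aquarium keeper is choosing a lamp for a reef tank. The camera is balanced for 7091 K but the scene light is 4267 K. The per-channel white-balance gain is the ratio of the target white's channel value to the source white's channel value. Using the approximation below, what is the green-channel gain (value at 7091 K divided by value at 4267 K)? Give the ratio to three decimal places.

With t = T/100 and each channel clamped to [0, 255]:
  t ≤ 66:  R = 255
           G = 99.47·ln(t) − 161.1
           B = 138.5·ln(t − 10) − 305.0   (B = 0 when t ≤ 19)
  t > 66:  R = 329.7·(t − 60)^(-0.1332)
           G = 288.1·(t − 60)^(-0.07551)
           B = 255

At 4267 K (t = 42.67):
  G = 99.47·ln 42.67 − 161.1 = 99.47·3.7535 − 161.1 = 212.260.
At 7091 K (t = 70.91):
  G = 288.1·(70.91 − 60)^(-0.07551) = 288.1·10.91^(-0.07551) = 288.1·0.83490 = 240.534.
Gain = 240.534 / 212.260 = 1.1332 → 1.133.

1.133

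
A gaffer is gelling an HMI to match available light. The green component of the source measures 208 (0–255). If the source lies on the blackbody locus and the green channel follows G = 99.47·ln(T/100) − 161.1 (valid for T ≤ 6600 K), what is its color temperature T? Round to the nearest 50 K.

ln t = (208 + 161.1) / 99.47 = 3.7107.
t = e^3.7107 = 40.881.
T = 100·t = 4088 K → 4100 K to the nearest 50 K.

4100 K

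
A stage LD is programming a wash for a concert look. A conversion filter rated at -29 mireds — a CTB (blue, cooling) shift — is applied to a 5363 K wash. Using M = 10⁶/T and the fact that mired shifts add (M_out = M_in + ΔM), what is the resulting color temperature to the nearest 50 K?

6350 K

M_in = 10⁶/5363 = 186.46 mireds.
M_out = 186.46 + (-29) = 157.46 mireds.
T_out = 10⁶/157.46 = 6350.7 K → 6350 K.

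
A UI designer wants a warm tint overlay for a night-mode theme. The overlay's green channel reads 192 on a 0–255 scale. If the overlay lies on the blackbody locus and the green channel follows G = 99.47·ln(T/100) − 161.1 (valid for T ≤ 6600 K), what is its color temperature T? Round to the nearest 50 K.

3500 K

ln t = (192 + 161.1) / 99.47 = 3.5498.
t = e^3.5498 = 34.807.
T = 100·t = 3481 K → 3500 K to the nearest 50 K.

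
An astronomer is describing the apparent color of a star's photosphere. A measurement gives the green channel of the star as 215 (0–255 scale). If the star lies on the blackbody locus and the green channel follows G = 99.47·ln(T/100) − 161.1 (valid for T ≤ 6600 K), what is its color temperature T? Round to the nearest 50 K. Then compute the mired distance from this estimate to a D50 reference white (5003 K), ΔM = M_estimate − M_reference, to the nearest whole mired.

ln t = (215 + 161.1) / 99.47 = 3.7810.
t = e^3.7810 = 43.862.
T = 100·t = 4386 K → 4400 K to the nearest 50 K.
M_estimate = 10⁶/4400 = 227.27; M_reference = 10⁶/5003 = 199.88.
ΔM = 227.27 − 199.88 = 27.39 → +27 mireds.

+27 mireds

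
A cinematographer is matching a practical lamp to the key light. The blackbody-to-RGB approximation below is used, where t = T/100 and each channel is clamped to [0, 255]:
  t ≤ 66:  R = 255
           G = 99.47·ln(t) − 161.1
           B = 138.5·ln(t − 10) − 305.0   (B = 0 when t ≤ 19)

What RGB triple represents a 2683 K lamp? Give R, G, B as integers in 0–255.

R=255, G=166, B=86

t = 2683/100 = 26.83; the t ≤ 66 branch applies.
R = 255 by definition for t ≤ 66.
G = 99.47·ln 26.83 − 161.1 = 99.47·3.2895 − 161.1 = 166.109.
B = 138.5·ln(26.83 − 10) − 305.0 = 138.5·ln 16.83 − 305.0 = 138.5·2.8232 − 305.0 = 86.008.
Rounded: (255, 166, 86).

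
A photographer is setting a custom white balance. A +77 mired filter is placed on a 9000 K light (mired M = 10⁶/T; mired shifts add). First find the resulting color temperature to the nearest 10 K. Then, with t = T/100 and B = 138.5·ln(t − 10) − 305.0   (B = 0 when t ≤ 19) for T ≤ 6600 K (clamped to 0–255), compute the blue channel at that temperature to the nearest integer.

M_in = 10⁶/9000 = 111.11; M_out = 111.11 + (+77) = 188.11.
T_out = 10⁶/188.11 = 5316.0 K → 5320 K; t = 53.2.
B = 138.5·ln(53.2 − 10) − 305.0 = 138.5·ln 43.2 − 305.0 = 138.5·3.7658 − 305.0 = 216.569.
Rounded: 217.

217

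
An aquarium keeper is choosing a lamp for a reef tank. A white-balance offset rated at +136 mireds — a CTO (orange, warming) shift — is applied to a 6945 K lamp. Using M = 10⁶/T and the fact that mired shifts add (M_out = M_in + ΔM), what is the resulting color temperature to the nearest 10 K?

M_in = 10⁶/6945 = 143.99 mireds.
M_out = 143.99 + (+136) = 279.99 mireds.
T_out = 10⁶/279.99 = 3571.6 K → 3570 K.

3570 K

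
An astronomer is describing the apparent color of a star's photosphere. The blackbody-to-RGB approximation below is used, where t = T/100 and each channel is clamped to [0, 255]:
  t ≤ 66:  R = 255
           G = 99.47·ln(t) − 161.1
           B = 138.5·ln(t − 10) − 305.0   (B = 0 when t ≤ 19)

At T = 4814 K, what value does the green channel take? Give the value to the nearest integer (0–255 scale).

t = 4814/100 = 48.14; the t ≤ 66 branch applies.
G = 99.47·ln 48.14 − 161.1 = 99.47·3.8741 − 161.1 = 224.258.
Rounded: 224.

224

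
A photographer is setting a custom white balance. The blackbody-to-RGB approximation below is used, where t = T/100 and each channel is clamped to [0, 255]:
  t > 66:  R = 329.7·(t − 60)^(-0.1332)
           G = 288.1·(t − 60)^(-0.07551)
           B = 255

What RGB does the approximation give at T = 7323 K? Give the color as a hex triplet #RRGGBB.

t = 7323/100 = 73.23; the t > 66 branch applies.
R = 329.7·(73.23 − 60)^(-0.1332) = 329.7·13.23^(-0.1332) = 329.7·0.70894 = 233.737.
G = 288.1·(73.23 − 60)^(-0.07551) = 288.1·13.23^(-0.07551) = 288.1·0.82283 = 237.058.
B = 255 by definition for t > 66.
Rounded: (234, 237, 255).
In hex: #EAEDFF.

#EAEDFF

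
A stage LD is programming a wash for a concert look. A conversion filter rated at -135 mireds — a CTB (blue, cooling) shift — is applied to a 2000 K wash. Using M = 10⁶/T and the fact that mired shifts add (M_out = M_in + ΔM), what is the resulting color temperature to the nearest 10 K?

2740 K

M_in = 10⁶/2000 = 500.00 mireds.
M_out = 500.00 + (-135) = 365.00 mireds.
T_out = 10⁶/365.00 = 2739.7 K → 2740 K.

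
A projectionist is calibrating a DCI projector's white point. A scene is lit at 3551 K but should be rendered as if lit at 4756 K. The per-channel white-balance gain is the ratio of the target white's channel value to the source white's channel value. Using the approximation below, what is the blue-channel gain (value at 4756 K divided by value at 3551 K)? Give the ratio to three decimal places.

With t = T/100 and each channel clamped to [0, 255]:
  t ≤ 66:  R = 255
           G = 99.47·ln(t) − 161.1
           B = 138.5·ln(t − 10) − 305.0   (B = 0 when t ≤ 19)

At 3551 K (t = 35.51):
  B = 138.5·ln(35.51 − 10) − 305.0 = 138.5·ln 25.51 − 305.0 = 138.5·3.2391 − 305.0 = 143.611.
At 4756 K (t = 47.56):
  B = 138.5·ln(47.56 − 10) − 305.0 = 138.5·ln 37.56 − 305.0 = 138.5·3.6259 − 305.0 = 197.193.
Gain = 197.193 / 143.611 = 1.3731 → 1.373.

1.373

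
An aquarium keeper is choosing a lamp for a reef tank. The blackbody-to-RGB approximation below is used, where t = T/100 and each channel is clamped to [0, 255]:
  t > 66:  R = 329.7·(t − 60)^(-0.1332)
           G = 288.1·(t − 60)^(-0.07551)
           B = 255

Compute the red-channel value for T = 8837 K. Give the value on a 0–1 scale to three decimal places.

t = 8837/100 = 88.37; the t > 66 branch applies.
R = 329.7·(88.37 − 60)^(-0.1332) = 329.7·28.37^(-0.1332) = 329.7·0.64044 = 211.153.
On a 0–1 scale: 211.153/255 = 0.8281 → 0.828.

0.828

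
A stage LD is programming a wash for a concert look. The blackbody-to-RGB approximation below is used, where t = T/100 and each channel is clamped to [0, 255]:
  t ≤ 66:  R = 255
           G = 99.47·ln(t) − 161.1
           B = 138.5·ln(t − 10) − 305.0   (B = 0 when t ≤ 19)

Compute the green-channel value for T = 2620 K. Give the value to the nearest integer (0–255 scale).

t = 2620/100 = 26.2; the t ≤ 66 branch applies.
G = 99.47·ln 26.2 − 161.1 = 99.47·3.2658 − 161.1 = 163.745.
Rounded: 164.

164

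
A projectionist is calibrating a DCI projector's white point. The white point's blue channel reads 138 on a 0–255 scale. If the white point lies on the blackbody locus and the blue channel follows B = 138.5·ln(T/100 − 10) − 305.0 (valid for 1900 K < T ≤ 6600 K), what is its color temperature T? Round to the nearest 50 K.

ln(t − 10) = (138 + 305.0) / 138.5 = 3.1986.
t − 10 = e^3.1986 = 24.497, so t = 34.497.
T = 100·t = 3450 K → 3450 K to the nearest 50 K.

3450 K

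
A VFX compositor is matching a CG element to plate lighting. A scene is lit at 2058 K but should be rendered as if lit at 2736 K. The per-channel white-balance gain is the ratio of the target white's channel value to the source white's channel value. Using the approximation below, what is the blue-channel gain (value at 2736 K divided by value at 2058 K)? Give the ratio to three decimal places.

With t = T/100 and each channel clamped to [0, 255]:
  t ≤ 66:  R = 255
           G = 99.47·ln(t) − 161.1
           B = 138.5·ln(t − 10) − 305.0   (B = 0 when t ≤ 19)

4.158

At 2058 K (t = 20.58):
  B = 138.5·ln(20.58 − 10) − 305.0 = 138.5·ln 10.58 − 305.0 = 138.5·2.3590 − 305.0 = 21.717.
At 2736 K (t = 27.36):
  B = 138.5·ln(27.36 − 10) − 305.0 = 138.5·ln 17.36 − 305.0 = 138.5·2.8542 − 305.0 = 90.302.
Gain = 90.302 / 21.717 = 4.1582 → 4.158.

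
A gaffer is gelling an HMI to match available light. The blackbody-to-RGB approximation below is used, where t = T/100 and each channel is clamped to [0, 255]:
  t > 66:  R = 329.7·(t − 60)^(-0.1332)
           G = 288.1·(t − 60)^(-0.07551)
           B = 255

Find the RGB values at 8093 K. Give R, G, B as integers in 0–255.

t = 8093/100 = 80.93; the t > 66 branch applies.
R = 329.7·(80.93 − 60)^(-0.1332) = 329.7·20.93^(-0.1332) = 329.7·0.66692 = 219.883.
G = 288.1·(80.93 − 60)^(-0.07551) = 288.1·20.93^(-0.07551) = 288.1·0.79482 = 228.988.
B = 255 by definition for t > 66.
Rounded: (220, 229, 255).

R=220, G=229, B=255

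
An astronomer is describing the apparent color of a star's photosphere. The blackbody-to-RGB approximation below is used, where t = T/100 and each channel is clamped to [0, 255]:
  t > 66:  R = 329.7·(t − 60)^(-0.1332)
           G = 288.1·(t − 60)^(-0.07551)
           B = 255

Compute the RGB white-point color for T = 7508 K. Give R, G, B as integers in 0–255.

R=230, G=235, B=255

t = 7508/100 = 75.08; the t > 66 branch applies.
R = 329.7·(75.08 − 60)^(-0.1332) = 329.7·15.08^(-0.1332) = 329.7·0.69669 = 229.697.
G = 288.1·(75.08 − 60)^(-0.07551) = 288.1·15.08^(-0.07551) = 288.1·0.81474 = 234.727.
B = 255 by definition for t > 66.
Rounded: (230, 235, 255).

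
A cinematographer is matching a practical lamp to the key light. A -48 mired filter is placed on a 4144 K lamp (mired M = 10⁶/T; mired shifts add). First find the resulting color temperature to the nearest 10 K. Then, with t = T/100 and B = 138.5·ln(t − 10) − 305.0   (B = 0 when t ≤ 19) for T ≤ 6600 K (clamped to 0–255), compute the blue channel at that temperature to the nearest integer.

M_in = 10⁶/4144 = 241.31; M_out = 241.31 + (-48) = 193.31.
T_out = 10⁶/193.31 = 5173.0 K → 5170 K; t = 51.7.
B = 138.5·ln(51.7 − 10) − 305.0 = 138.5·ln 41.7 − 305.0 = 138.5·3.7305 − 305.0 = 211.674.
Rounded: 212.

212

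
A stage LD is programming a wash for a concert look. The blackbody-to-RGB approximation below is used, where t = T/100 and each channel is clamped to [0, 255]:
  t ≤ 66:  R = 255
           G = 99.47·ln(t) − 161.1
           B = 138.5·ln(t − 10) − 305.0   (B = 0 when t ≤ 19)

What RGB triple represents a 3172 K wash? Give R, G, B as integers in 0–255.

t = 3172/100 = 31.72; the t ≤ 66 branch applies.
R = 255 by definition for t ≤ 66.
G = 99.47·ln 31.72 − 161.1 = 99.47·3.4569 − 161.1 = 182.763.
B = 138.5·ln(31.72 − 10) − 305.0 = 138.5·ln 21.72 − 305.0 = 138.5·3.0782 − 305.0 = 121.335.
Rounded: (255, 183, 121).

R=255, G=183, B=121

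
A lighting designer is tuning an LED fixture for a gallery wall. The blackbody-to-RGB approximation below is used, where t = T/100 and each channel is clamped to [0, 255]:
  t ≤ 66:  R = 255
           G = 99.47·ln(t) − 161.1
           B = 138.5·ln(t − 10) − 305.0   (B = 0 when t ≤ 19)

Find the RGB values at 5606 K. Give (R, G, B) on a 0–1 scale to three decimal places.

t = 5606/100 = 56.06; the t ≤ 66 branch applies.
R = 255 by definition for t ≤ 66.
G = 99.47·ln 56.06 − 161.1 = 99.47·4.0264 − 161.1 = 239.408.
B = 138.5·ln(56.06 − 10) − 305.0 = 138.5·ln 46.06 − 305.0 = 138.5·3.8299 − 305.0 = 225.447.
Dividing each by 255: (1.0000, 0.9389, 0.8841) → (1.000, 0.939, 0.884).

(1.000, 0.939, 0.884)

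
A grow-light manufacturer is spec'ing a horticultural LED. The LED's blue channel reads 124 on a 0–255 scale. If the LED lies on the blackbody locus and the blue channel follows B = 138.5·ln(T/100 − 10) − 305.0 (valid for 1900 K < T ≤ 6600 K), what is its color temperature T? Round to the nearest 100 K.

ln(t − 10) = (124 + 305.0) / 138.5 = 3.0975.
t − 10 = e^3.0975 = 22.142, so t = 32.142.
T = 100·t = 3214 K → 3200 K to the nearest 100 K.

3200 K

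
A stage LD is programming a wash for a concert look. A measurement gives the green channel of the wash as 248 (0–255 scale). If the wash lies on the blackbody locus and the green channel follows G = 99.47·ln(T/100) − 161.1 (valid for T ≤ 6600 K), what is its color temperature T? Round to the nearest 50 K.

ln t = (248 + 161.1) / 99.47 = 4.1128.
t = e^4.1128 = 61.117.
T = 100·t = 6112 K → 6100 K to the nearest 50 K.

6100 K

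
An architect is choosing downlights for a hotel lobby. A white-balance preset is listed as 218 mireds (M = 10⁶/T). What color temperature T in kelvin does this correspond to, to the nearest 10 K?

T = 10⁶ / 218 = 4587.16 K → 4590 K.

4590 K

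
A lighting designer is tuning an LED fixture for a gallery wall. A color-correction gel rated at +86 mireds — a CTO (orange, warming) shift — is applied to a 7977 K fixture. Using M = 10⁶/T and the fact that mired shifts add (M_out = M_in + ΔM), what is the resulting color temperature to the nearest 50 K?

M_in = 10⁶/7977 = 125.36 mireds.
M_out = 125.36 + (+86) = 211.36 mireds.
T_out = 10⁶/211.36 = 4731.3 K → 4750 K.

4750 K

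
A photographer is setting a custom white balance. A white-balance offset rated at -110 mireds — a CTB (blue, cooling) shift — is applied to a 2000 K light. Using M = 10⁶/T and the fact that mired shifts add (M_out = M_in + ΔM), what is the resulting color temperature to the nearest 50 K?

M_in = 10⁶/2000 = 500.00 mireds.
M_out = 500.00 + (-110) = 390.00 mireds.
T_out = 10⁶/390.00 = 2564.1 K → 2550 K.

2550 K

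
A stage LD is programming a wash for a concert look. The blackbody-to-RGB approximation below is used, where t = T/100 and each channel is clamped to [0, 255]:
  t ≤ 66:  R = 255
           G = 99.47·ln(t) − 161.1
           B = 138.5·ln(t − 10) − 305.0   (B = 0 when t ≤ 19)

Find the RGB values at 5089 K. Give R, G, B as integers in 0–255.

R=255, G=230, B=209

t = 5089/100 = 50.89; the t ≤ 66 branch applies.
R = 255 by definition for t ≤ 66.
G = 99.47·ln 50.89 − 161.1 = 99.47·3.9297 − 161.1 = 229.784.
B = 138.5·ln(50.89 − 10) − 305.0 = 138.5·ln 40.89 − 305.0 = 138.5·3.7109 − 305.0 = 208.958.
Rounded: (255, 230, 209).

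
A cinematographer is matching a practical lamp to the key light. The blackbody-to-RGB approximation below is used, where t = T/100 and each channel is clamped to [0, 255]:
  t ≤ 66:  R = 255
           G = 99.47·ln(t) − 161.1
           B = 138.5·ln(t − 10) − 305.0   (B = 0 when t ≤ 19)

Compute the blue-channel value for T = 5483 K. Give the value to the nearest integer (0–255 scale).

222

t = 5483/100 = 54.83; the t ≤ 66 branch applies.
B = 138.5·ln(54.83 − 10) − 305.0 = 138.5·ln 44.83 − 305.0 = 138.5·3.8029 − 305.0 = 221.699.
Rounded: 222.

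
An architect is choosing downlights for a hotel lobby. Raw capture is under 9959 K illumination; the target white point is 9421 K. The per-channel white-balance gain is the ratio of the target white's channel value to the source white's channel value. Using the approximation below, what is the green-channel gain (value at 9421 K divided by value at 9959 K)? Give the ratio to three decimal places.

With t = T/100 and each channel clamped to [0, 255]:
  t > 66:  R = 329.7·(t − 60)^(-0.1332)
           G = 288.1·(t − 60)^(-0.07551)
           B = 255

1.011

At 9959 K (t = 99.59):
  G = 288.1·(99.59 − 60)^(-0.07551) = 288.1·39.59^(-0.07551) = 288.1·0.75747 = 218.228.
At 9421 K (t = 94.21):
  G = 288.1·(94.21 − 60)^(-0.07551) = 288.1·34.21^(-0.07551) = 288.1·0.76587 = 220.648.
Gain = 220.648 / 218.228 = 1.0111 → 1.011.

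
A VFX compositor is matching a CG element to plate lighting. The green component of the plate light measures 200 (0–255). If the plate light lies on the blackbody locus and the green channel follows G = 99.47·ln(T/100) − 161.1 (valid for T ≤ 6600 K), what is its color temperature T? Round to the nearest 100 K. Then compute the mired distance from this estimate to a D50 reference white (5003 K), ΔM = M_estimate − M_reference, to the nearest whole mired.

+63 mireds

ln t = (200 + 161.1) / 99.47 = 3.6302.
t = e^3.6302 = 37.722.
T = 100·t = 3772 K → 3800 K to the nearest 100 K.
M_estimate = 10⁶/3800 = 263.16; M_reference = 10⁶/5003 = 199.88.
ΔM = 263.16 − 199.88 = 63.28 → +63 mireds.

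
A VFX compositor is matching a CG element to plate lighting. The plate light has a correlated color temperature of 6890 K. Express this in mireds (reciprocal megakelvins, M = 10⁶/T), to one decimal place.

M = 10⁶ / 6890 = 145.138 → 145.1 mireds.

145.1 mireds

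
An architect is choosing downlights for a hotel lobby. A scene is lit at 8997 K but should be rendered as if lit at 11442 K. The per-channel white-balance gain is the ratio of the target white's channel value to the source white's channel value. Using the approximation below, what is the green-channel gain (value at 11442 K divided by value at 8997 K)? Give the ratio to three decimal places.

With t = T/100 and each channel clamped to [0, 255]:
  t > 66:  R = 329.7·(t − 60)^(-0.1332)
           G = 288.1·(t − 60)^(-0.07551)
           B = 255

At 8997 K (t = 89.97):
  G = 288.1·(89.97 − 60)^(-0.07551) = 288.1·29.97^(-0.07551) = 288.1·0.77356 = 222.863.
At 11442 K (t = 114.42):
  G = 288.1·(114.42 − 60)^(-0.07551) = 288.1·54.42^(-0.07551) = 288.1·0.73949 = 213.047.
Gain = 213.047 / 222.863 = 0.9560 → 0.956.

0.956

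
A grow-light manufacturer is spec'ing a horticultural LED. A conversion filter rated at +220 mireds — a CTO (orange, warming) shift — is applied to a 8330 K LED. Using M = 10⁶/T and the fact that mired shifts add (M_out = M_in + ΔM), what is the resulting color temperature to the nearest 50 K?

2950 K

M_in = 10⁶/8330 = 120.05 mireds.
M_out = 120.05 + (+220) = 340.05 mireds.
T_out = 10⁶/340.05 = 2940.8 K → 2950 K.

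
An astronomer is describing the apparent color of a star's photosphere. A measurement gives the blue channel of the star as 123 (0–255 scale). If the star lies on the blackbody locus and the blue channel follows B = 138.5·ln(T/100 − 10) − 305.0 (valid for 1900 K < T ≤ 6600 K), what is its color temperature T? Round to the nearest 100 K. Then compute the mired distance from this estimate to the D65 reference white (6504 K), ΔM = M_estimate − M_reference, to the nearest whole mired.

ln(t − 10) = (123 + 305.0) / 138.5 = 3.0903.
t − 10 = e^3.0903 = 21.983, so t = 31.983.
T = 100·t = 3198 K → 3200 K to the nearest 100 K.
M_estimate = 10⁶/3200 = 312.50; M_reference = 10⁶/6504 = 153.75.
ΔM = 312.50 − 153.75 = 158.75 → +159 mireds.

+159 mireds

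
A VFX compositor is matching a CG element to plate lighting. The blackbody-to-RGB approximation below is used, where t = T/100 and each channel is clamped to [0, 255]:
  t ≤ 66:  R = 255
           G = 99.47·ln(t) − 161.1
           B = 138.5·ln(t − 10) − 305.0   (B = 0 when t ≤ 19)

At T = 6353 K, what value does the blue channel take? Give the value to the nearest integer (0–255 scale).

246

t = 6353/100 = 63.53; the t ≤ 66 branch applies.
B = 138.5·ln(63.53 − 10) − 305.0 = 138.5·ln 53.53 − 305.0 = 138.5·3.9802 − 305.0 = 246.264.
Rounded: 246.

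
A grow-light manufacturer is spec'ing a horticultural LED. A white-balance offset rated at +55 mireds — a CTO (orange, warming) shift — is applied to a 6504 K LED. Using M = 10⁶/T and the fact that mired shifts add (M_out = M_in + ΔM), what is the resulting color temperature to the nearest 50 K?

4800 K

M_in = 10⁶/6504 = 153.75 mireds.
M_out = 153.75 + (+55) = 208.75 mireds.
T_out = 10⁶/208.75 = 4790.4 K → 4800 K.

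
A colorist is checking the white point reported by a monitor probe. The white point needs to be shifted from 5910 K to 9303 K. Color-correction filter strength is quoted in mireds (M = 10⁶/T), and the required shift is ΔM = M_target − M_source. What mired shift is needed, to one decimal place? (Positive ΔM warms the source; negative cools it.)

-61.7 mireds

M_source = 10⁶/5910 = 169.205; M_target = 10⁶/9303 = 107.492.
ΔM = 107.492 − 169.205 = -61.713 → -61.7 mireds, a cooling shift.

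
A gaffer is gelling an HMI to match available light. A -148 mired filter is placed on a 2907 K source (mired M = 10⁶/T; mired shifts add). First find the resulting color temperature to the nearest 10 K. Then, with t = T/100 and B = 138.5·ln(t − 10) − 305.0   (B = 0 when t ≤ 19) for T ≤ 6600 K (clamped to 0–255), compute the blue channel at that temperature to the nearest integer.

209

M_in = 10⁶/2907 = 344.00; M_out = 344.00 + (-148) = 196.00.
T_out = 10⁶/196.00 = 5102.1 K → 5100 K; t = 51.
B = 138.5·ln(51 − 10) − 305.0 = 138.5·ln 41 − 305.0 = 138.5·3.7136 − 305.0 = 209.330.
Rounded: 209.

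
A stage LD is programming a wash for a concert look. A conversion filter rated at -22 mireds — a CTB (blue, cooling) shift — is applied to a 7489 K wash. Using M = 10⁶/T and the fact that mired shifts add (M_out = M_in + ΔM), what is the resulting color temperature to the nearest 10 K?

8970 K

M_in = 10⁶/7489 = 133.53 mireds.
M_out = 133.53 + (-22) = 111.53 mireds.
T_out = 10⁶/111.53 = 8966.3 K → 8970 K.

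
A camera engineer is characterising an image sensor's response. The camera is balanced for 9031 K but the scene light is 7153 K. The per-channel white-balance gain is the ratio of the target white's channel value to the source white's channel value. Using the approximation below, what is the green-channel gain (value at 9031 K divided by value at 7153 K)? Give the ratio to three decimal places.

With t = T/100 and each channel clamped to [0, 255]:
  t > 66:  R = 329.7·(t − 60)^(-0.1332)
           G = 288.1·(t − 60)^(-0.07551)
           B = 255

0.930

At 7153 K (t = 71.53):
  G = 288.1·(71.53 − 60)^(-0.07551) = 288.1·11.53^(-0.07551) = 288.1·0.83142 = 239.533.
At 9031 K (t = 90.31):
  G = 288.1·(90.31 − 60)^(-0.07551) = 288.1·30.31^(-0.07551) = 288.1·0.77290 = 222.674.
Gain = 222.674 / 239.533 = 0.9296 → 0.930.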